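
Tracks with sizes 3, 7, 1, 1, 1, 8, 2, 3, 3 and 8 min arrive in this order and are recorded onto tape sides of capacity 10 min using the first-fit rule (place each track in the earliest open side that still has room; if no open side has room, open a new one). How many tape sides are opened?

  3 → side 1 (new)  [load 3/10]
  7 → side 1  [load 10/10]
  1 → side 2 (new)  [load 1/10]
  1 → side 2  [load 2/10]
  1 → side 2  [load 3/10]
  8 → side 3 (new)  [load 8/10]
  2 → side 2  [load 5/10]
  3 → side 2  [load 8/10]
  3 → side 4 (new)  [load 3/10]
  8 → side 5 (new)  [load 8/10]
5 tape sides opened.

5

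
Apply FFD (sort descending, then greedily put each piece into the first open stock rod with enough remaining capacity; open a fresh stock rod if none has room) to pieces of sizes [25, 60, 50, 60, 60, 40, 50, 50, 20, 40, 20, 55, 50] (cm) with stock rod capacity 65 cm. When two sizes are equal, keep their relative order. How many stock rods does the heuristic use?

Sorted descending: 60, 60, 60, 55, 50, 50, 50, 50, 40, 40, 25, 20, 20.
  60 → stock rod 1 (new)  [load 60/65]
  60 → stock rod 2 (new)  [load 60/65]
  60 → stock rod 3 (new)  [load 60/65]
  55 → stock rod 4 (new)  [load 55/65]
  50 → stock rod 5 (new)  [load 50/65]
  50 → stock rod 6 (new)  [load 50/65]
  50 → stock rod 7 (new)  [load 50/65]
  50 → stock rod 8 (new)  [load 50/65]
  40 → stock rod 9 (new)  [load 40/65]
  40 → stock rod 10 (new)  [load 40/65]
  25 → stock rod 9  [load 65/65]
  20 → stock rod 10  [load 60/65]
  20 → stock rod 11 (new)  [load 20/65]
11 stock rods opened.

11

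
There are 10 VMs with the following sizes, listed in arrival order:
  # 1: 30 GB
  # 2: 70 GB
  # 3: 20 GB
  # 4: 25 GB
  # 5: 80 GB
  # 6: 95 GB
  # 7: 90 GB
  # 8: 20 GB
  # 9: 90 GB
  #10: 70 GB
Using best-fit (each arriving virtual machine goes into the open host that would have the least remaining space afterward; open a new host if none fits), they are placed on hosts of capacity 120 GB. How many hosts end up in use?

  30 → host 1 (new)  [load 30/120]
  70 → host 1  [load 100/120]
  20 → host 1  [load 120/120]
  25 → host 2 (new)  [load 25/120]
  80 → host 2  [load 105/120]
  95 → host 3 (new)  [load 95/120]
  90 → host 4 (new)  [load 90/120]
  20 → host 3  [load 115/120]
  90 → host 5 (new)  [load 90/120]
  70 → host 6 (new)  [load 70/120]
6 hosts opened.

6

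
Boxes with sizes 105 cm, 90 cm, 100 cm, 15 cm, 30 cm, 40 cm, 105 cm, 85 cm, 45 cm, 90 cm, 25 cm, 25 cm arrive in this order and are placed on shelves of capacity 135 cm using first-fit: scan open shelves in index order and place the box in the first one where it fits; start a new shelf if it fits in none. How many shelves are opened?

6

  105 → shelf 1 (new)  [load 105/135]
  90 → shelf 2 (new)  [load 90/135]
  100 → shelf 3 (new)  [load 100/135]
  15 → shelf 1  [load 120/135]
  30 → shelf 2  [load 120/135]
  40 → shelf 4 (new)  [load 40/135]
  105 → shelf 5 (new)  [load 105/135]
  85 → shelf 4  [load 125/135]
  45 → shelf 6 (new)  [load 45/135]
  90 → shelf 6  [load 135/135]
  25 → shelf 3  [load 125/135]
  25 → shelf 5  [load 130/135]
6 shelves opened.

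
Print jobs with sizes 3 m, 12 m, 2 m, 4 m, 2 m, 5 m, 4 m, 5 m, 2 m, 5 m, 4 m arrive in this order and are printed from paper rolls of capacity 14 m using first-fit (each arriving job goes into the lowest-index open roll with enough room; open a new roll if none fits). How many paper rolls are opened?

  3 → roll 1 (new)  [load 3/14]
  12 → roll 2 (new)  [load 12/14]
  2 → roll 1  [load 5/14]
  4 → roll 1  [load 9/14]
  2 → roll 1  [load 11/14]
  5 → roll 3 (new)  [load 5/14]
  4 → roll 3  [load 9/14]
  5 → roll 3  [load 14/14]
  2 → roll 1  [load 13/14]
  5 → roll 4 (new)  [load 5/14]
  4 → roll 4  [load 9/14]
4 paper rolls opened.

4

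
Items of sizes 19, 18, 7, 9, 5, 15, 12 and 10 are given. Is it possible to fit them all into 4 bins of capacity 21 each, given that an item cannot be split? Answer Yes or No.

No

Total = 95; ⌈95/21⌉ = 5.
At least 5 bins are required, but only 4 are allowed.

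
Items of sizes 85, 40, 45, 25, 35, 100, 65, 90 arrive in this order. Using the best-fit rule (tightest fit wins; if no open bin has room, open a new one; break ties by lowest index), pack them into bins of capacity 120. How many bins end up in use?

  85 → bin 1 (new)  [load 85/120]
  40 → bin 2 (new)  [load 40/120]
  45 → bin 2  [load 85/120]
  25 → bin 1  [load 110/120]
  35 → bin 2  [load 120/120]
  100 → bin 3 (new)  [load 100/120]
  65 → bin 4 (new)  [load 65/120]
  90 → bin 5 (new)  [load 90/120]
5 bins opened.

5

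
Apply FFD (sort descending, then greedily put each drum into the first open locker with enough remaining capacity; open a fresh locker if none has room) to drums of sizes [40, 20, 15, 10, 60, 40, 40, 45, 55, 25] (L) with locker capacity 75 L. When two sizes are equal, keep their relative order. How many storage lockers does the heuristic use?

Sorted descending: 60, 55, 45, 40, 40, 40, 25, 20, 15, 10.
  60 → locker 1 (new)  [load 60/75]
  55 → locker 2 (new)  [load 55/75]
  45 → locker 3 (new)  [load 45/75]
  40 → locker 4 (new)  [load 40/75]
  40 → locker 5 (new)  [load 40/75]
  40 → locker 6 (new)  [load 40/75]
  25 → locker 3  [load 70/75]
  20 → locker 2  [load 75/75]
  15 → locker 1  [load 75/75]
  10 → locker 4  [load 50/75]
6 storage lockers opened.

6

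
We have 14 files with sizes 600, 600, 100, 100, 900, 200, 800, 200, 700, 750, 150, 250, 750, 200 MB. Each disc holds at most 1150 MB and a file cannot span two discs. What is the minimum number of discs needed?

Total = 900 + 800 + 750 + 750 + 700 + 600 + 600 + 250 + 200 + 200 + 200 + 150 + 100 + 100 = 6300 MB.
Lower bound: ⌈6300/1150⌉ = 6 discs.
Also, 7 files each exceed 575 MB, and no two of those can share a disc, so at least 7 discs are needed.
A packing using 7 discs:
  disc 1: 900 + 250 = 1150
  disc 2: 800 + 200 + 150 = 1150
  disc 3: 750 + 200 + 200 = 1150
  disc 4: 750 + 100 + 100 = 950
  disc 5: 700 = 700
  disc 6: 600 = 600
  disc 7: 600 = 600
This matches the lower bound, so 7 is optimal.

7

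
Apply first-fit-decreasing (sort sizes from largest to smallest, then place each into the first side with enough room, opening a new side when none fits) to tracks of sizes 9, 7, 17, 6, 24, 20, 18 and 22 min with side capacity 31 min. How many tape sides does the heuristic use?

5

Sorted descending: 24, 22, 20, 18, 17, 9, 7, 6.
  24 → side 1 (new)  [load 24/31]
  22 → side 2 (new)  [load 22/31]
  20 → side 3 (new)  [load 20/31]
  18 → side 4 (new)  [load 18/31]
  17 → side 5 (new)  [load 17/31]
  9 → side 2  [load 31/31]
  7 → side 1  [load 31/31]
  6 → side 3  [load 26/31]
5 tape sides opened.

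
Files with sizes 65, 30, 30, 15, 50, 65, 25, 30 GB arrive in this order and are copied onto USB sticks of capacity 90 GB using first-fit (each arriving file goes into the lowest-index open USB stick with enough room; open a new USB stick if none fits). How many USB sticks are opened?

  65 → USB stick 1 (new)  [load 65/90]
  30 → USB stick 2 (new)  [load 30/90]
  30 → USB stick 2  [load 60/90]
  15 → USB stick 1  [load 80/90]
  50 → USB stick 3 (new)  [load 50/90]
  65 → USB stick 4 (new)  [load 65/90]
  25 → USB stick 2  [load 85/90]
  30 → USB stick 3  [load 80/90]
4 USB sticks opened.

4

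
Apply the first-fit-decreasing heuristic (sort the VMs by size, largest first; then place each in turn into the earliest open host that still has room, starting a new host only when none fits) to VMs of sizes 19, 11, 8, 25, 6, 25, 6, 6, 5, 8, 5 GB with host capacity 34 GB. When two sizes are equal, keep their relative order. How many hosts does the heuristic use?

Sorted descending: 25, 25, 19, 11, 8, 8, 6, 6, 6, 5, 5.
  25 → host 1 (new)  [load 25/34]
  25 → host 2 (new)  [load 25/34]
  19 → host 3 (new)  [load 19/34]
  11 → host 3  [load 30/34]
  8 → host 1  [load 33/34]
  8 → host 2  [load 33/34]
  6 → host 4 (new)  [load 6/34]
  6 → host 4  [load 12/34]
  6 → host 4  [load 18/34]
  5 → host 4  [load 23/34]
  5 → host 4  [load 28/34]
4 hosts opened.

4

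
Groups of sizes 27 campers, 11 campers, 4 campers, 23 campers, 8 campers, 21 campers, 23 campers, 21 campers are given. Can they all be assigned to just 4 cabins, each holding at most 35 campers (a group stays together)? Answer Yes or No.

No

Total = 138 campers; ⌈138/35⌉ = 4.
5 groups each exceed half the capacity and cannot share a cabin, forcing at least 5 cabins.
At least 5 cabins are required, but only 4 are allowed.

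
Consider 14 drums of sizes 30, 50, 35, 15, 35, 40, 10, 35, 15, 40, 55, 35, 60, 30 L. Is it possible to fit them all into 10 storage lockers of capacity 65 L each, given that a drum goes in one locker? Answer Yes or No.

A valid assignment using 9 storage lockers:
  locker 1: 60 = 60
  locker 2: 55 + 10 = 65
  locker 3: 50 + 15 = 65
  locker 4: 40 + 15 = 55
  locker 5: 40 = 40
  locker 6: 35 + 30 = 65
  locker 7: 35 + 30 = 65
  locker 8: 35 = 35
  locker 9: 35 = 35
That uses only 9 ≤ 10, so 10 storage lockers are enough.

Yes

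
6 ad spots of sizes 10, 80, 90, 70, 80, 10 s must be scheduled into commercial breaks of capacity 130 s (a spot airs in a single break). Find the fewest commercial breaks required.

Total = 90 + 80 + 80 + 70 + 10 + 10 = 340 s.
Lower bound: ⌈340/130⌉ = 3 commercial breaks.
Also, 4 ad spots each exceed 65 s, and no two of those can share a break, so at least 4 commercial breaks are needed.
A packing using 4 commercial breaks:
  break 1: 90 + 10 + 10 = 110
  break 2: 80 = 80
  break 3: 80 = 80
  break 4: 70 = 70
This matches the lower bound, so 4 is optimal.

4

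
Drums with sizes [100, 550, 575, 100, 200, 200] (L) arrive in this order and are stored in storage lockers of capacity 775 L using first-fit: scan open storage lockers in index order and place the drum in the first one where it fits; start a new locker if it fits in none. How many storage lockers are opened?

3

  100 → locker 1 (new)  [load 100/775]
  550 → locker 1  [load 650/775]
  575 → locker 2 (new)  [load 575/775]
  100 → locker 1  [load 750/775]
  200 → locker 2  [load 775/775]
  200 → locker 3 (new)  [load 200/775]
3 storage lockers opened.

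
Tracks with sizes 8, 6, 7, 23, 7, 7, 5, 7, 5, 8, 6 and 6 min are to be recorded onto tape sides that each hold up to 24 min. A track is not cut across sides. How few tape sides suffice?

Total = 23 + 8 + 8 + 7 + 7 + 7 + 7 + 6 + 6 + 6 + 5 + 5 = 95 min.
Lower bound: ⌈95/24⌉ = 4 tape sides.
A packing using 5 tape sides:
  side 1: 23 = 23
  side 2: 8 + 8 + 7 = 23
  side 3: 7 + 7 + 7 = 21
  side 4: 6 + 6 + 6 + 5 = 23
  side 5: 5 = 5
No arrangement into 4 tape sides stays within capacity, so 5 is optimal.

5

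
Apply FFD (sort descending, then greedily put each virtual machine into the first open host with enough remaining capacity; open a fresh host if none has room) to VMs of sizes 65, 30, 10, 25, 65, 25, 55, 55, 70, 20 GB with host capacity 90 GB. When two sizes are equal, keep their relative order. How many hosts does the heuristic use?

Sorted descending: 70, 65, 65, 55, 55, 30, 25, 25, 20, 10.
  70 → host 1 (new)  [load 70/90]
  65 → host 2 (new)  [load 65/90]
  65 → host 3 (new)  [load 65/90]
  55 → host 4 (new)  [load 55/90]
  55 → host 5 (new)  [load 55/90]
  30 → host 4  [load 85/90]
  25 → host 2  [load 90/90]
  25 → host 3  [load 90/90]
  20 → host 1  [load 90/90]
  10 → host 5  [load 65/90]
5 hosts opened.

5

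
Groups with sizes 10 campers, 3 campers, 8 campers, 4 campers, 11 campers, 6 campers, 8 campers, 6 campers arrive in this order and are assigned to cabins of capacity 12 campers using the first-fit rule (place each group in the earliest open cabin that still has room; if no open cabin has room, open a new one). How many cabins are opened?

6

  10 → cabin 1 (new)  [load 10/12]
  3 → cabin 2 (new)  [load 3/12]
  8 → cabin 2  [load 11/12]
  4 → cabin 3 (new)  [load 4/12]
  11 → cabin 4 (new)  [load 11/12]
  6 → cabin 3  [load 10/12]
  8 → cabin 5 (new)  [load 8/12]
  6 → cabin 6 (new)  [load 6/12]
6 cabins opened.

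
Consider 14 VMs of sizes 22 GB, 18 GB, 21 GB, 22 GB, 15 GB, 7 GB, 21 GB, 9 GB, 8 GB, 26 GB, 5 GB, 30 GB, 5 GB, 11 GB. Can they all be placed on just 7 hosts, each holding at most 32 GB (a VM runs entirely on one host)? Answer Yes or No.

Total = 220 GB; ⌈220/32⌉ = 7.
The bound of 7 does not rule out 7, but exhaustive search shows no assignment into 7 hosts of capacity 32 GB exists — the minimum is 8.

No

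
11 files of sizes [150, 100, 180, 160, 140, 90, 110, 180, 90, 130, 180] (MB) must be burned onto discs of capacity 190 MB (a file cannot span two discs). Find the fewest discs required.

Total = 180 + 180 + 180 + 160 + 150 + 140 + 130 + 110 + 100 + 90 + 90 = 1510 MB.
Lower bound: ⌈1510/190⌉ = 8 discs.
Also, 9 files each exceed 95 MB, and no two of those can share a disc, so at least 9 discs are needed.
A packing using 10 discs:
  disc 1: 180 = 180
  disc 2: 180 = 180
  disc 3: 180 = 180
  disc 4: 160 = 160
  disc 5: 150 = 150
  disc 6: 140 = 140
  disc 7: 130 = 130
  disc 8: 110 = 110
  disc 9: 100 + 90 = 190
  disc 10: 90 = 90
No arrangement into 9 discs stays within capacity, so 10 is optimal.

10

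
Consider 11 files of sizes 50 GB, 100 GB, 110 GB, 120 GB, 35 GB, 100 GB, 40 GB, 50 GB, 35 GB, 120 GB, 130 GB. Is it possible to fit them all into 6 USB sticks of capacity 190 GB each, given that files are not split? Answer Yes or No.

Yes

A valid assignment using 6 USB sticks:
  USB stick 1: 130 + 50 = 180
  USB stick 2: 120 + 50 = 170
  USB stick 3: 120 + 40 = 160
  USB stick 4: 110 + 35 + 35 = 180
  USB stick 5: 100 = 100
  USB stick 6: 100 = 100
Every load is within 190 GB, so 6 USB sticks suffice.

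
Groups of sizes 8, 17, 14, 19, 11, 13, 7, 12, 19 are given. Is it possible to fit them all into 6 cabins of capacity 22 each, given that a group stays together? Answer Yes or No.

Total = 120; ⌈120/22⌉ = 6.
The bound of 6 does not rule out 6, but exhaustive search shows no assignment into 6 cabins of capacity 22 exists — the minimum is 7.

No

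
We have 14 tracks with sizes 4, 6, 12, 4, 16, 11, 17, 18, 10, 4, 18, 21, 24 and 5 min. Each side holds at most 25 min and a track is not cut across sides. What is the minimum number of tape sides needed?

8

Total = 24 + 21 + 18 + 18 + 17 + 16 + 12 + 11 + 10 + 6 + 5 + 4 + 4 + 4 = 170 min.
Lower bound: ⌈170/25⌉ = 7 tape sides.
A packing using 8 tape sides:
  side 1: 24 = 24
  side 2: 21 + 4 = 25
  side 3: 18 + 6 = 24
  side 4: 18 + 5 = 23
  side 5: 17 + 4 + 4 = 25
  side 6: 16 = 16
  side 7: 12 + 11 = 23
  side 8: 10 = 10
No arrangement into 7 tape sides stays within capacity, so 8 is optimal.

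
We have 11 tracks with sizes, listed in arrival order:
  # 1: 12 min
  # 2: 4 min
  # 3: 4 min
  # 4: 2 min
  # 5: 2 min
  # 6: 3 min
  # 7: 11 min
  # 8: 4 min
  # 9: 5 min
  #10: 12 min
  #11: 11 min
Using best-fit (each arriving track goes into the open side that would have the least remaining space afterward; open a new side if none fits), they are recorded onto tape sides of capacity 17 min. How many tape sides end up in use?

  12 → side 1 (new)  [load 12/17]
  4 → side 1  [load 16/17]
  4 → side 2 (new)  [load 4/17]
  2 → side 2  [load 6/17]
  2 → side 2  [load 8/17]
  3 → side 2  [load 11/17]
  11 → side 3 (new)  [load 11/17]
  4 → side 2  [load 15/17]
  5 → side 3  [load 16/17]
  12 → side 4 (new)  [load 12/17]
  11 → side 5 (new)  [load 11/17]
5 tape sides opened.

5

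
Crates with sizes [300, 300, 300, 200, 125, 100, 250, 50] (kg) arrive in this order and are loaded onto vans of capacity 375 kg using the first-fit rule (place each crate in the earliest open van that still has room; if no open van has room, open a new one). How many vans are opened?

5

  300 → van 1 (new)  [load 300/375]
  300 → van 2 (new)  [load 300/375]
  300 → van 3 (new)  [load 300/375]
  200 → van 4 (new)  [load 200/375]
  125 → van 4  [load 325/375]
  100 → van 5 (new)  [load 100/375]
  250 → van 5  [load 350/375]
  50 → van 1  [load 350/375]
5 vans opened.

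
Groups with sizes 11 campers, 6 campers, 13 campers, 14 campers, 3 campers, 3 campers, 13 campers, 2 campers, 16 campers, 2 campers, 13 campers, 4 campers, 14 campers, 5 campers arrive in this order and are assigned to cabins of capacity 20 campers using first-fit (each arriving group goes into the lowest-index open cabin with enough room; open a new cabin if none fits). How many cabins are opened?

7

  11 → cabin 1 (new)  [load 11/20]
  6 → cabin 1  [load 17/20]
  13 → cabin 2 (new)  [load 13/20]
  14 → cabin 3 (new)  [load 14/20]
  3 → cabin 1  [load 20/20]
  3 → cabin 2  [load 16/20]
  13 → cabin 4 (new)  [load 13/20]
  2 → cabin 2  [load 18/20]
  16 → cabin 5 (new)  [load 16/20]
  2 → cabin 2  [load 20/20]
  13 → cabin 6 (new)  [load 13/20]
  4 → cabin 3  [load 18/20]
  14 → cabin 7 (new)  [load 14/20]
  5 → cabin 4  [load 18/20]
7 cabins opened.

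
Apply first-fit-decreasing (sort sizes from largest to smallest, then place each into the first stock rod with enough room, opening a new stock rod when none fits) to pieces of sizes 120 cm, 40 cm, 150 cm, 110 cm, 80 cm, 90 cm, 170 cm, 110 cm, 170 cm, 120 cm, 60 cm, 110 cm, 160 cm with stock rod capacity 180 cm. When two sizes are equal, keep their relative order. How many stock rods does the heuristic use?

Sorted descending: 170, 170, 160, 150, 120, 120, 110, 110, 110, 90, 80, 60, 40.
  170 → stock rod 1 (new)  [load 170/180]
  170 → stock rod 2 (new)  [load 170/180]
  160 → stock rod 3 (new)  [load 160/180]
  150 → stock rod 4 (new)  [load 150/180]
  120 → stock rod 5 (new)  [load 120/180]
  120 → stock rod 6 (new)  [load 120/180]
  110 → stock rod 7 (new)  [load 110/180]
  110 → stock rod 8 (new)  [load 110/180]
  110 → stock rod 9 (new)  [load 110/180]
  90 → stock rod 10 (new)  [load 90/180]
  80 → stock rod 10  [load 170/180]
  60 → stock rod 5  [load 180/180]
  40 → stock rod 6  [load 160/180]
10 stock rods opened.

10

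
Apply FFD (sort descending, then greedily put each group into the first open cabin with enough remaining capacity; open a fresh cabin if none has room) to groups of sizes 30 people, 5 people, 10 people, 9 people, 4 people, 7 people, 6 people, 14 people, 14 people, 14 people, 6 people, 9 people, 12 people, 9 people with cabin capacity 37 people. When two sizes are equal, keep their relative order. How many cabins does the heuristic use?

5

Sorted descending: 30, 14, 14, 14, 12, 10, 9, 9, 9, 7, 6, 6, 5, 4.
  30 → cabin 1 (new)  [load 30/37]
  14 → cabin 2 (new)  [load 14/37]
  14 → cabin 2  [load 28/37]
  14 → cabin 3 (new)  [load 14/37]
  12 → cabin 3  [load 26/37]
  10 → cabin 3  [load 36/37]
  9 → cabin 2  [load 37/37]
  9 → cabin 4 (new)  [load 9/37]
  9 → cabin 4  [load 18/37]
  7 → cabin 1  [load 37/37]
  6 → cabin 4  [load 24/37]
  6 → cabin 4  [load 30/37]
  5 → cabin 4  [load 35/37]
  4 → cabin 5 (new)  [load 4/37]
5 cabins opened.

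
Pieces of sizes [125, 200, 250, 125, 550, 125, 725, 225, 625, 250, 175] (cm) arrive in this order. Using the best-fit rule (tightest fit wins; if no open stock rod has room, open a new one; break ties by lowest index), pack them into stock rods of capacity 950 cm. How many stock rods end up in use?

  125 → stock rod 1 (new)  [load 125/950]
  200 → stock rod 1  [load 325/950]
  250 → stock rod 1  [load 575/950]
  125 → stock rod 1  [load 700/950]
  550 → stock rod 2 (new)  [load 550/950]
  125 → stock rod 1  [load 825/950]
  725 → stock rod 3 (new)  [load 725/950]
  225 → stock rod 3  [load 950/950]
  625 → stock rod 4 (new)  [load 625/950]
  250 → stock rod 4  [load 875/950]
  175 → stock rod 2  [load 725/950]
4 stock rods opened.

4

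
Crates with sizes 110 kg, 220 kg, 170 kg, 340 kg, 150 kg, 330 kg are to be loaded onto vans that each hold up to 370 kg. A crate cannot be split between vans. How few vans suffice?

Total = 340 + 330 + 220 + 170 + 150 + 110 = 1320 kg.
Lower bound: ⌈1320/370⌉ = 4 vans.
A packing using 4 vans:
  van 1: 340 = 340
  van 2: 330 = 330
  van 3: 220 + 150 = 370
  van 4: 170 + 110 = 280
This matches the lower bound, so 4 is optimal.

4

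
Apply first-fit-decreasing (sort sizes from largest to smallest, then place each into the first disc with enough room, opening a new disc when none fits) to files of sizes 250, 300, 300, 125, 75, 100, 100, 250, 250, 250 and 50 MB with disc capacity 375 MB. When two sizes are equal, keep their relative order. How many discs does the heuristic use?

Sorted descending: 300, 300, 250, 250, 250, 250, 125, 100, 100, 75, 50.
  300 → disc 1 (new)  [load 300/375]
  300 → disc 2 (new)  [load 300/375]
  250 → disc 3 (new)  [load 250/375]
  250 → disc 4 (new)  [load 250/375]
  250 → disc 5 (new)  [load 250/375]
  250 → disc 6 (new)  [load 250/375]
  125 → disc 3  [load 375/375]
  100 → disc 4  [load 350/375]
  100 → disc 5  [load 350/375]
  75 → disc 1  [load 375/375]
  50 → disc 2  [load 350/375]
6 discs opened.

6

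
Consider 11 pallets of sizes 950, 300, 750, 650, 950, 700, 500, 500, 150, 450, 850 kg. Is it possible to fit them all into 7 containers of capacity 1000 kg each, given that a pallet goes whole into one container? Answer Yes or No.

No

Total = 6750 kg; ⌈6750/1000⌉ = 7.
The bound of 7 does not rule out 7, but exhaustive search shows no assignment into 7 containers of capacity 1000 kg exists — the minimum is 8.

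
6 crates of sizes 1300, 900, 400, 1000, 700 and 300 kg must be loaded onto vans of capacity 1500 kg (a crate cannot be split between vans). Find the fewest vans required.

4

Total = 1300 + 1000 + 900 + 700 + 400 + 300 = 4600 kg.
Lower bound: ⌈4600/1500⌉ = 4 vans.
A packing using 4 vans:
  van 1: 1300 = 1300
  van 2: 1000 + 400 = 1400
  van 3: 900 + 300 = 1200
  van 4: 700 = 700
This matches the lower bound, so 4 is optimal.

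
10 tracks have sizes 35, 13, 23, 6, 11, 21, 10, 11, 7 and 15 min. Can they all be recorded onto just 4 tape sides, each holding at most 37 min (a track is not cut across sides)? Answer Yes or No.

Total = 152 min; ⌈152/37⌉ = 5.
At least 5 tape sides are required, but only 4 are allowed.

No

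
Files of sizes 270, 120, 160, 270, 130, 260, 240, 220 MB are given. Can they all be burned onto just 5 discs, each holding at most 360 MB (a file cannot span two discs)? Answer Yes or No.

Total = 1670 MB; ⌈1670/360⌉ = 5.
The bound of 5 does not rule out 5, but exhaustive search shows no assignment into 5 discs of capacity 360 MB exists — the minimum is 6.

No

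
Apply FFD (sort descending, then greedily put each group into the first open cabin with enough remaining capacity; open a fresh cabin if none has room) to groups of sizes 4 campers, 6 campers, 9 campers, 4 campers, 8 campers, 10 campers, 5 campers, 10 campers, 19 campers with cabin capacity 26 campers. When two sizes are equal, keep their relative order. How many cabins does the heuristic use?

Sorted descending: 19, 10, 10, 9, 8, 6, 5, 4, 4.
  19 → cabin 1 (new)  [load 19/26]
  10 → cabin 2 (new)  [load 10/26]
  10 → cabin 2  [load 20/26]
  9 → cabin 3 (new)  [load 9/26]
  8 → cabin 3  [load 17/26]
  6 → cabin 1  [load 25/26]
  5 → cabin 2  [load 25/26]
  4 → cabin 3  [load 21/26]
  4 → cabin 3  [load 25/26]
3 cabins opened.

3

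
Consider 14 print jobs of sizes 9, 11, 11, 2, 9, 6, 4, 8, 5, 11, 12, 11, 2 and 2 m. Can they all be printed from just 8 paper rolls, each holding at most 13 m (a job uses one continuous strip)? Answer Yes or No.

No

Total = 103 m; ⌈103/13⌉ = 8.
The bound of 8 does not rule out 8, but exhaustive search shows no assignment into 8 paper rolls of capacity 13 m exists — the minimum is 9.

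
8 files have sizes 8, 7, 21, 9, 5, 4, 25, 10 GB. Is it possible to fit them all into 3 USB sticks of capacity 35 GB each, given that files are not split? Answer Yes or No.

A valid assignment using 3 USB sticks:
  USB stick 1: 25 + 10 = 35
  USB stick 2: 21 + 9 + 5 = 35
  USB stick 3: 8 + 7 + 4 = 19
Every load is within 35 GB, so 3 USB sticks suffice.

Yes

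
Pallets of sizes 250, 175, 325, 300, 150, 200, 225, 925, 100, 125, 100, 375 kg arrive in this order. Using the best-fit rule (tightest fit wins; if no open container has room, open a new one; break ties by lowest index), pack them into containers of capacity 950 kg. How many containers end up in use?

  250 → container 1 (new)  [load 250/950]
  175 → container 1  [load 425/950]
  325 → container 1  [load 750/950]
  300 → container 2 (new)  [load 300/950]
  150 → container 1  [load 900/950]
  200 → container 2  [load 500/950]
  225 → container 2  [load 725/950]
  925 → container 3 (new)  [load 925/950]
  100 → container 2  [load 825/950]
  125 → container 2  [load 950/950]
  100 → container 4 (new)  [load 100/950]
  375 → container 4  [load 475/950]
4 containers opened.

4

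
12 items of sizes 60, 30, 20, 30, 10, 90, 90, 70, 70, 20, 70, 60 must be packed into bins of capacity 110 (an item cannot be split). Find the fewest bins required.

7

Total = 90 + 90 + 70 + 70 + 70 + 60 + 60 + 30 + 30 + 20 + 20 + 10 = 620.
Lower bound: ⌈620/110⌉ = 6 bins.
Also, 7 items each exceed 55, and no two of those can share a bin, so at least 7 bins are needed.
A packing using 7 bins:
  bin 1: 90 + 20 = 110
  bin 2: 90 + 20 = 110
  bin 3: 70 + 30 + 10 = 110
  bin 4: 70 + 30 = 100
  bin 5: 70 = 70
  bin 6: 60 = 60
  bin 7: 60 = 60
This matches the lower bound, so 7 is optimal.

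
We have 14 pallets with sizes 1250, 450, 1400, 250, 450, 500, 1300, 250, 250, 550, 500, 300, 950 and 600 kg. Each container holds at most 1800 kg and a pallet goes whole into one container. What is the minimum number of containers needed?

Total = 1400 + 1300 + 1250 + 950 + 600 + 550 + 500 + 500 + 450 + 450 + 300 + 250 + 250 + 250 = 9000 kg.
Lower bound: ⌈9000/1800⌉ = 5 containers.
A packing using 6 containers:
  container 1: 1400 + 300 = 1700
  container 2: 1300 + 500 = 1800
  container 3: 1250 + 550 = 1800
  container 4: 950 + 600 + 250 = 1800
  container 5: 500 + 450 + 450 + 250 = 1650
  container 6: 250 = 250
No arrangement into 5 containers stays within capacity, so 6 is optimal.

6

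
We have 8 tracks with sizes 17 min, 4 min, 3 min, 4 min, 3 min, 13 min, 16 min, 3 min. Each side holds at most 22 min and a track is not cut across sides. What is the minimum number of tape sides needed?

Total = 17 + 16 + 13 + 4 + 4 + 3 + 3 + 3 = 63 min.
Lower bound: ⌈63/22⌉ = 3 tape sides.
A packing using 3 tape sides:
  side 1: 17 + 4 = 21
  side 2: 16 + 4 = 20
  side 3: 13 + 3 + 3 + 3 = 22
This matches the lower bound, so 3 is optimal.

3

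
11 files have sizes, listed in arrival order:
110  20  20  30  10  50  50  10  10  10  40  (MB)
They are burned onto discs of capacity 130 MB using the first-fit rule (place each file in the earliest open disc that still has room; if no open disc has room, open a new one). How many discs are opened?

  110 → disc 1 (new)  [load 110/130]
  20 → disc 1  [load 130/130]
  20 → disc 2 (new)  [load 20/130]
  30 → disc 2  [load 50/130]
  10 → disc 2  [load 60/130]
  50 → disc 2  [load 110/130]
  50 → disc 3 (new)  [load 50/130]
  10 → disc 2  [load 120/130]
  10 → disc 2  [load 130/130]
  10 → disc 3  [load 60/130]
  40 → disc 3  [load 100/130]
3 discs opened.

3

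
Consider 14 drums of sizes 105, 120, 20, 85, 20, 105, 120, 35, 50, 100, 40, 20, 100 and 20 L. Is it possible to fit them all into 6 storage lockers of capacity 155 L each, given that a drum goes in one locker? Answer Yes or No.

No

Total = 940 L; ⌈940/155⌉ = 7.
At least 7 storage lockers are required, but only 6 are allowed.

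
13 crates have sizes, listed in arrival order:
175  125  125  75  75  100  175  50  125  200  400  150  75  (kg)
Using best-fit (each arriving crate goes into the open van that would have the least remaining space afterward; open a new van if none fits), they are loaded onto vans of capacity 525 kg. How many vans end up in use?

4

  175 → van 1 (new)  [load 175/525]
  125 → van 1  [load 300/525]
  125 → van 1  [load 425/525]
  75 → van 1  [load 500/525]
  75 → van 2 (new)  [load 75/525]
  100 → van 2  [load 175/525]
  175 → van 2  [load 350/525]
  50 → van 2  [load 400/525]
  125 → van 2  [load 525/525]
  200 → van 3 (new)  [load 200/525]
  400 → van 4 (new)  [load 400/525]
  150 → van 3  [load 350/525]
  75 → van 4  [load 475/525]
4 vans opened.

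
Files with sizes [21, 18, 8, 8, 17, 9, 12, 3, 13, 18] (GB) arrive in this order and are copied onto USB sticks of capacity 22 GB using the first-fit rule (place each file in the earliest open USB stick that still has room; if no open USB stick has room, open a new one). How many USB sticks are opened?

7

  21 → USB stick 1 (new)  [load 21/22]
  18 → USB stick 2 (new)  [load 18/22]
  8 → USB stick 3 (new)  [load 8/22]
  8 → USB stick 3  [load 16/22]
  17 → USB stick 4 (new)  [load 17/22]
  9 → USB stick 5 (new)  [load 9/22]
  12 → USB stick 5  [load 21/22]
  3 → USB stick 2  [load 21/22]
  13 → USB stick 6 (new)  [load 13/22]
  18 → USB stick 7 (new)  [load 18/22]
7 USB sticks opened.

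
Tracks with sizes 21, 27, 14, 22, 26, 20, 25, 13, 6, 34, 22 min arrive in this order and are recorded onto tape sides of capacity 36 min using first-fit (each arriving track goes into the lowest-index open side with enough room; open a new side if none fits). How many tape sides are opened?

8

  21 → side 1 (new)  [load 21/36]
  27 → side 2 (new)  [load 27/36]
  14 → side 1  [load 35/36]
  22 → side 3 (new)  [load 22/36]
  26 → side 4 (new)  [load 26/36]
  20 → side 5 (new)  [load 20/36]
  25 → side 6 (new)  [load 25/36]
  13 → side 3  [load 35/36]
  6 → side 2  [load 33/36]
  34 → side 7 (new)  [load 34/36]
  22 → side 8 (new)  [load 22/36]
8 tape sides opened.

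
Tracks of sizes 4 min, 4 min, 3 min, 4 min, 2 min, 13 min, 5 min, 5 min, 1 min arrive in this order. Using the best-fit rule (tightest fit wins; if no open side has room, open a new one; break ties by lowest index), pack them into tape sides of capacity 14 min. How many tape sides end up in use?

3

  4 → side 1 (new)  [load 4/14]
  4 → side 1  [load 8/14]
  3 → side 1  [load 11/14]
  4 → side 2 (new)  [load 4/14]
  2 → side 1  [load 13/14]
  13 → side 3 (new)  [load 13/14]
  5 → side 2  [load 9/14]
  5 → side 2  [load 14/14]
  1 → side 1  [load 14/14]
3 tape sides opened.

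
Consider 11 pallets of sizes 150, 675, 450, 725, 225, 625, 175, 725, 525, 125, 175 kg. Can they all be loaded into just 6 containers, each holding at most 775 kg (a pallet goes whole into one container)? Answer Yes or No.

No

Total = 4575 kg; ⌈4575/775⌉ = 6.
The bound of 6 does not rule out 6, but exhaustive search shows no assignment into 6 containers of capacity 775 kg exists — the minimum is 7.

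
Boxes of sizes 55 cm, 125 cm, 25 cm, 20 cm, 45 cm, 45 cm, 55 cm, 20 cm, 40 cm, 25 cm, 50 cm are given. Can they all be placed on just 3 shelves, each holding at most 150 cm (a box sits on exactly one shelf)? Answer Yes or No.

Total = 505 cm; ⌈505/150⌉ = 4.
At least 4 shelves are required, but only 3 are allowed.

No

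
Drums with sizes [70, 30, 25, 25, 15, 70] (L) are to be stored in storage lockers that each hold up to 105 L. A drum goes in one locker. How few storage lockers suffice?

3

Total = 70 + 70 + 30 + 25 + 25 + 15 = 235 L.
Lower bound: ⌈235/105⌉ = 3 storage lockers.
A packing using 3 storage lockers:
  locker 1: 70 + 30 = 100
  locker 2: 70 + 25 = 95
  locker 3: 25 + 15 = 40
This matches the lower bound, so 3 is optimal.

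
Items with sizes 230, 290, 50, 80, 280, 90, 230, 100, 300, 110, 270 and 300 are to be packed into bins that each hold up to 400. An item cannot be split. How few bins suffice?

Total = 300 + 300 + 290 + 280 + 270 + 230 + 230 + 110 + 100 + 90 + 80 + 50 = 2330.
Lower bound: ⌈2330/400⌉ = 6 bins.
Also, 7 items each exceed 200, and no two of those can share a bin, so at least 7 bins are needed.
A packing using 7 bins:
  bin 1: 300 + 100 = 400
  bin 2: 300 + 90 = 390
  bin 3: 290 + 110 = 400
  bin 4: 280 + 80 = 360
  bin 5: 270 + 50 = 320
  bin 6: 230 = 230
  bin 7: 230 = 230
This matches the lower bound, so 7 is optimal.

7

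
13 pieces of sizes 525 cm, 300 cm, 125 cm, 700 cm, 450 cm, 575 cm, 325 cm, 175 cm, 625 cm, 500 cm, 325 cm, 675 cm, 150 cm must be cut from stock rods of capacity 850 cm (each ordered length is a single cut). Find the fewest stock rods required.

Total = 700 + 675 + 625 + 575 + 525 + 500 + 450 + 325 + 325 + 300 + 175 + 150 + 125 = 5450 cm.
Lower bound: ⌈5450/850⌉ = 7 stock rods.
A packing using 7 stock rods:
  stock rod 1: 700 + 150 = 850
  stock rod 2: 675 + 175 = 850
  stock rod 3: 625 + 125 = 750
  stock rod 4: 575 = 575
  stock rod 5: 525 + 325 = 850
  stock rod 6: 500 + 325 = 825
  stock rod 7: 450 + 300 = 750
This matches the lower bound, so 7 is optimal.

7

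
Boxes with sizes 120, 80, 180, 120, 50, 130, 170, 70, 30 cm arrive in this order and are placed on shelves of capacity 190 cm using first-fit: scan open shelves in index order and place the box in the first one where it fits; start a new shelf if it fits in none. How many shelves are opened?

  120 → shelf 1 (new)  [load 120/190]
  80 → shelf 2 (new)  [load 80/190]
  180 → shelf 3 (new)  [load 180/190]
  120 → shelf 4 (new)  [load 120/190]
  50 → shelf 1  [load 170/190]
  130 → shelf 5 (new)  [load 130/190]
  170 → shelf 6 (new)  [load 170/190]
  70 → shelf 2  [load 150/190]
  30 → shelf 2  [load 180/190]
6 shelves opened.

6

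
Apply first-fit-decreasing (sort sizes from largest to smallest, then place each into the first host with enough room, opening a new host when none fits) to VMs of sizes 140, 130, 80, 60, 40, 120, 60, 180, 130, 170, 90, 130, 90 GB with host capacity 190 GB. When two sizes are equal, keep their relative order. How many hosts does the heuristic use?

9

Sorted descending: 180, 170, 140, 130, 130, 130, 120, 90, 90, 80, 60, 60, 40.
  180 → host 1 (new)  [load 180/190]
  170 → host 2 (new)  [load 170/190]
  140 → host 3 (new)  [load 140/190]
  130 → host 4 (new)  [load 130/190]
  130 → host 5 (new)  [load 130/190]
  130 → host 6 (new)  [load 130/190]
  120 → host 7 (new)  [load 120/190]
  90 → host 8 (new)  [load 90/190]
  90 → host 8  [load 180/190]
  80 → host 9 (new)  [load 80/190]
  60 → host 4  [load 190/190]
  60 → host 5  [load 190/190]
  40 → host 3  [load 180/190]
9 hosts opened.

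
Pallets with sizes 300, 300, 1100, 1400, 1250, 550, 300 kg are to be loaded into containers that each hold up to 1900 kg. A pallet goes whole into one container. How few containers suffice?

Total = 1400 + 1250 + 1100 + 550 + 300 + 300 + 300 = 5200 kg.
Lower bound: ⌈5200/1900⌉ = 3 containers.
A packing using 3 containers:
  container 1: 1400 + 300 = 1700
  container 2: 1250 + 550 = 1800
  container 3: 1100 + 300 + 300 = 1700
This matches the lower bound, so 3 is optimal.

3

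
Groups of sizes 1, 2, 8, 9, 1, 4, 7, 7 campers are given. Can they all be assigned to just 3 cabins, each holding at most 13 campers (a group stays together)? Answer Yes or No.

Total = 39 campers; ⌈39/13⌉ = 3.
4 groups each exceed half the capacity and cannot share a cabin, forcing at least 4 cabins.
At least 4 cabins are required, but only 3 are allowed.

No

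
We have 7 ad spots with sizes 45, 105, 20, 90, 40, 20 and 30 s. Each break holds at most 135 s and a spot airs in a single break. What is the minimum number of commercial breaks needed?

Total = 105 + 90 + 45 + 40 + 30 + 20 + 20 = 350 s.
Lower bound: ⌈350/135⌉ = 3 commercial breaks.
A packing using 3 commercial breaks:
  break 1: 105 + 30 = 135
  break 2: 90 + 45 = 135
  break 3: 40 + 20 + 20 = 80
This matches the lower bound, so 3 is optimal.

3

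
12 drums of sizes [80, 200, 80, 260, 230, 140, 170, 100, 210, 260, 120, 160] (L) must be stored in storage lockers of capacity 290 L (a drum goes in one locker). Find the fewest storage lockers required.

Total = 260 + 260 + 230 + 210 + 200 + 170 + 160 + 140 + 120 + 100 + 80 + 80 = 2010 L.
Lower bound: ⌈2010/290⌉ = 7 storage lockers.
A packing using 8 storage lockers:
  locker 1: 260 = 260
  locker 2: 260 = 260
  locker 3: 230 = 230
  locker 4: 210 + 80 = 290
  locker 5: 200 + 80 = 280
  locker 6: 170 + 120 = 290
  locker 7: 160 + 100 = 260
  locker 8: 140 = 140
No arrangement into 7 storage lockers stays within capacity, so 8 is optimal.

8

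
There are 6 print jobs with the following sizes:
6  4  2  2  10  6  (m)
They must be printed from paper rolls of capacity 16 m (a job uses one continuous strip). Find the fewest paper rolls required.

Total = 10 + 6 + 6 + 4 + 2 + 2 = 30 m.
Lower bound: ⌈30/16⌉ = 2 paper rolls.
A packing using 2 paper rolls:
  roll 1: 10 + 6 = 16
  roll 2: 6 + 4 + 2 + 2 = 14
This matches the lower bound, so 2 is optimal.

2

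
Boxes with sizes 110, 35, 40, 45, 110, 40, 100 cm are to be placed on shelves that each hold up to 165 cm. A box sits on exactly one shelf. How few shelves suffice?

Total = 110 + 110 + 100 + 45 + 40 + 40 + 35 = 480 cm.
Lower bound: ⌈480/165⌉ = 3 shelves.
A packing using 4 shelves:
  shelf 1: 110 + 45 = 155
  shelf 2: 110 + 40 = 150
  shelf 3: 100 + 40 = 140
  shelf 4: 35 = 35
No arrangement into 3 shelves stays within capacity, so 4 is optimal.

4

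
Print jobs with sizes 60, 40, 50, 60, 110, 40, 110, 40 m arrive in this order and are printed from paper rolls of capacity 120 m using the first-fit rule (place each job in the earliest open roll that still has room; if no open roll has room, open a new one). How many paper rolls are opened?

  60 → roll 1 (new)  [load 60/120]
  40 → roll 1  [load 100/120]
  50 → roll 2 (new)  [load 50/120]
  60 → roll 2  [load 110/120]
  110 → roll 3 (new)  [load 110/120]
  40 → roll 4 (new)  [load 40/120]
  110 → roll 5 (new)  [load 110/120]
  40 → roll 4  [load 80/120]
5 paper rolls opened.

5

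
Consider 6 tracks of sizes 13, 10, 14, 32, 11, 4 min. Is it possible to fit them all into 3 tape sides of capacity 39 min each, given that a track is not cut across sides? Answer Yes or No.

A valid assignment using 3 tape sides:
  side 1: 32 + 4 = 36
  side 2: 14 + 13 + 11 = 38
  side 3: 10 = 10
Every load is within 39 min, so 3 tape sides suffice.

Yes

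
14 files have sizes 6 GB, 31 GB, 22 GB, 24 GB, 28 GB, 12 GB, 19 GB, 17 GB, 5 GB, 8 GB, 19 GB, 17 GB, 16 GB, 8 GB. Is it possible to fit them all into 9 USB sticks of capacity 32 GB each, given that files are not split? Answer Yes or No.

A valid assignment using 9 USB sticks:
  USB stick 1: 31 = 31
  USB stick 2: 28 = 28
  USB stick 3: 24 + 8 = 32
  USB stick 4: 22 + 8 = 30
  USB stick 5: 19 + 12 = 31
  USB stick 6: 19 + 6 + 5 = 30
  USB stick 7: 17 = 17
  USB stick 8: 17 = 17
  USB stick 9: 16 = 16
Every load is within 32 GB, so 9 USB sticks suffice.

Yes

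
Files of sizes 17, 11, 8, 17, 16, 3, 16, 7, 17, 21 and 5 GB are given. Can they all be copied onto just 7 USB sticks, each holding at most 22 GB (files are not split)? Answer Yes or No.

Total = 138 GB; ⌈138/22⌉ = 7.
The bound of 7 does not rule out 7, but exhaustive search shows no assignment into 7 USB sticks of capacity 22 GB exists — the minimum is 8.

No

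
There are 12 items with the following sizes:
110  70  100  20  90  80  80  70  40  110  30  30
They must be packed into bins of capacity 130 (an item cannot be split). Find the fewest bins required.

Total = 110 + 110 + 100 + 90 + 80 + 80 + 70 + 70 + 40 + 30 + 30 + 20 = 830.
Lower bound: ⌈830/130⌉ = 7 bins.
Also, 8 items each exceed 65, and no two of those can share a bin, so at least 8 bins are needed.
A packing using 8 bins:
  bin 1: 110 + 20 = 130
  bin 2: 110 = 110
  bin 3: 100 + 30 = 130
  bin 4: 90 + 40 = 130
  bin 5: 80 + 30 = 110
  bin 6: 80 = 80
  bin 7: 70 = 70
  bin 8: 70 = 70
This matches the lower bound, so 8 is optimal.

8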